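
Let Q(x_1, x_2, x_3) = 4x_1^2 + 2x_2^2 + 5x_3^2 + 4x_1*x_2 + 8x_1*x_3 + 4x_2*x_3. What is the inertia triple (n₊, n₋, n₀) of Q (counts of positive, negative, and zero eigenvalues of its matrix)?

The symmetric matrix is A = [[4, 2, 4], [2, 2, 2], [4, 2, 5]].
Symmetric row and column elimination reduces A to a congruent diagonal form with pivots 4, 1, 1.
Counting signs: 3 positive.

(3, 0, 0)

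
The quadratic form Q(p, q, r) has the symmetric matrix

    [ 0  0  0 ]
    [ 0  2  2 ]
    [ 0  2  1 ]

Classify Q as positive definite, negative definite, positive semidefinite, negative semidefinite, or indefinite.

Symmetric row and column elimination reduces A to a congruent diagonal form with pivots 0, 2, -1.
That gives 1 positive, 1 negative, 1 zero pivots.
Hence Q is indefinite.

indefinite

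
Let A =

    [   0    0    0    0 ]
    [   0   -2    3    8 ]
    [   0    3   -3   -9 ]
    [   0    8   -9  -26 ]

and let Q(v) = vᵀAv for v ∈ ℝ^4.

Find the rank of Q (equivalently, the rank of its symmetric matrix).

2

Congruent diagonalization of A (simultaneous row and column reduction) yields pivots 0, -2, 3/2, 0.
That gives 1 positive, 1 negative, 2 zero pivots.
The rank is the number of nonzero pivots: 2.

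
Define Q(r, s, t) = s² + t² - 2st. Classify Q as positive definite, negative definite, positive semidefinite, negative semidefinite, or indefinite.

positive semidefinite

Write A = [[0, 0, 0], [0, 1, -1], [0, -1, 1]].
Row-reducing A symmetrically gives the diagonal entries 0, 1, 0.
That gives 1 positive, 2 zero pivots.
Hence Q is positive semidefinite.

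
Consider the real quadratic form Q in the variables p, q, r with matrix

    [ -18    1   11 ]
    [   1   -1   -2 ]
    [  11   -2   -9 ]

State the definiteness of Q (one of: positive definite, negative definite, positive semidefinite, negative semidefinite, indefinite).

negative definite

Row-reducing A symmetrically gives the diagonal entries -18, -17/18, -4/17.
That gives 3 negative pivots.
Hence Q is negative definite.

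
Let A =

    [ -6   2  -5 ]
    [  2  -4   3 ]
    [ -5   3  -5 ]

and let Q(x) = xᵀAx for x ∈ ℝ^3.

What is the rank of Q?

3

Row-reducing A symmetrically gives the diagonal entries -6, -10/3, -3/10.
So there are 3 negative pivots.
The rank is the number of nonzero pivots: 3.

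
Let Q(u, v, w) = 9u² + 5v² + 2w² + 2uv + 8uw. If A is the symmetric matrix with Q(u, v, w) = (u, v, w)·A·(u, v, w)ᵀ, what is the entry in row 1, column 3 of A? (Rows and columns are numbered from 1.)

4

The coefficient of u·w in Q is 8. For a symmetric A this equals A[1,3] + A[3,1] = 2·A[1,3].
So A[1,3] = 8/2 = 4.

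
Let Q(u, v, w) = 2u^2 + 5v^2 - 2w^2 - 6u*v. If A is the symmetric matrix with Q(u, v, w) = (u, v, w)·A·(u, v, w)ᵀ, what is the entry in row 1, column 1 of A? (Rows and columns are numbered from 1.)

2

The coefficient of u^2 in Q is 2, and that is exactly A[1,1].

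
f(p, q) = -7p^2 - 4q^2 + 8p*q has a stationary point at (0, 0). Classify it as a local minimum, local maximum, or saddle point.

The Hessian at the origin is H = [[-14, 8], [8, -8]].
det H = -14·-8 − (8)² = 48 > 0 and H[1,1] = -14 < 0, so H is negative definite.
Therefore the origin is a local maximum.

local maximum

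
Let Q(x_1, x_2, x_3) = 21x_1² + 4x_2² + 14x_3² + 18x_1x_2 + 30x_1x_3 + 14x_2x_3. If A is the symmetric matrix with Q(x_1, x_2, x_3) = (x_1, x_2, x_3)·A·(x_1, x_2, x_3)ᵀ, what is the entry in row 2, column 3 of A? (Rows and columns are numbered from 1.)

The coefficient of x_2·x_3 in Q is 14. For a symmetric A this equals A[2,3] + A[3,2] = 2·A[2,3].
So A[2,3] = 14/2 = 7.

7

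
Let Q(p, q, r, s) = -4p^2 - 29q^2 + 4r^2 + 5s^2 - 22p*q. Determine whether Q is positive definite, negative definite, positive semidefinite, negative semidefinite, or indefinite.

indefinite

Write A = [[-4, -11, 0, 0], [-11, -29, 0, 0], [0, 0, 4, 0], [0, 0, 0, 5]].
An LDLᵀ factorisation of A has diagonal entries -4, 5/4, 4, 5.
So there are 3 positive, 1 negative pivots.
Hence Q is indefinite.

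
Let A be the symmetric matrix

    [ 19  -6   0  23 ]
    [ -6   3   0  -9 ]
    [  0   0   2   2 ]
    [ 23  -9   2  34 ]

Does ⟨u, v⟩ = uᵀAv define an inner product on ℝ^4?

Leading principal minors: Δ_1 = 19, Δ_2 = 21, Δ_3 = 42, Δ_4 = 60.
All leading principal minors are positive, so by Sylvester's criterion Q is positive definite.
⟨·,·⟩ is an inner product exactly when A is positive definite.

yes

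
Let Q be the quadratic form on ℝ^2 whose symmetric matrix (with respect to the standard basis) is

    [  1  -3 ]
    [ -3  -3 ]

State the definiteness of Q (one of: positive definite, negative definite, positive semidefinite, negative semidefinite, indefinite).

For the 2×2 matrix [[1, -3], [-3, -3]]: det = 1·-3 − (-3)² = -12, trace = -2.
det < 0 so the eigenvalues have opposite signs; the form is indefinite.

indefinite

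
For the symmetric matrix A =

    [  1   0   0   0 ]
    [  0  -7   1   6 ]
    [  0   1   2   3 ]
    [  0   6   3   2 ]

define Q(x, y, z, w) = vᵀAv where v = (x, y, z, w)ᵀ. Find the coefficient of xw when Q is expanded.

The coefficient of xw is A[1,4] + A[4,1] = 2·0 = 0.

0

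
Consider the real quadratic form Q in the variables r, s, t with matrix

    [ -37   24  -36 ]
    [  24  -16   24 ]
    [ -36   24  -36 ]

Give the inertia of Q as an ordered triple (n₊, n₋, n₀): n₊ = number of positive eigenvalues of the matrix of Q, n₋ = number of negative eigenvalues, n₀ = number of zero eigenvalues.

Symmetric row and column elimination reduces A to a congruent diagonal form with pivots -37, -16/37, 0.
That gives 2 negative, 1 zero pivots.

(0, 2, 1)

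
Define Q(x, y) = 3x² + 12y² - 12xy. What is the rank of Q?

The symmetric matrix is A = [[3, -6], [-6, 12]].
Symmetric row and column elimination reduces A to a congruent diagonal form with pivots 3, 0.
That gives 1 positive, 1 zero pivots.
The rank is the number of nonzero pivots: 1.

1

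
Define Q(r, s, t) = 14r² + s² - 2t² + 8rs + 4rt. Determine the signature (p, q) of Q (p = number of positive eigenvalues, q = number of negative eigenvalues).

(1, 1)

The symmetric matrix is A = [[14, 4, 2], [4, 1, 0], [2, 0, -2]].
Congruent diagonalization of A (simultaneous row and column reduction) yields pivots 14, -1/7, 0.
So there are 1 positive, 1 negative, 1 zero pivots.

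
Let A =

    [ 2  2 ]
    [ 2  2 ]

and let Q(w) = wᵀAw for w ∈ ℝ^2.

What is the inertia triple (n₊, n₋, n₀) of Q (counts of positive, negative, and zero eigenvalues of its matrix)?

Row-reducing A symmetrically gives the diagonal entries 2, 0.
That gives 1 positive, 1 zero pivots.

(1, 0, 1)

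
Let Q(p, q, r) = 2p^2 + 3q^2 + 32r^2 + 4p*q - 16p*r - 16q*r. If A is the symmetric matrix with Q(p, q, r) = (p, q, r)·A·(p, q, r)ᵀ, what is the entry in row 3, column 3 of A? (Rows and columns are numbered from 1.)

The coefficient of r^2 in Q is 32, and that is exactly A[3,3].

32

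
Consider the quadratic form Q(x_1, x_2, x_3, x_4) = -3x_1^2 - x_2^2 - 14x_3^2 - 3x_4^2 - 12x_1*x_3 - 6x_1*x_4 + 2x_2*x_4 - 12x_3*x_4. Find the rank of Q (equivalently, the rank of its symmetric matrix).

The symmetric matrix is A = [[-3, 0, -6, -3], [0, -1, 0, 1], [-6, 0, -14, -6], [-3, 1, -6, -3]].
Applying the same elementary operations to the rows and columns of A produces a congruent diagonal matrix with entries -3, -1, -2, 1.
Counting signs: 1 positive, 3 negative.
The rank is the number of nonzero pivots: 4.

4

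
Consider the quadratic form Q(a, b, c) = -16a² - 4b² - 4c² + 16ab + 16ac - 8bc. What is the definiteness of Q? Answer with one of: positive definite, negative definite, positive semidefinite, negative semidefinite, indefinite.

negative semidefinite

The associated matrix is A = [[-16, 8, 8], [8, -4, -4], [8, -4, -4]].
Row-reducing A symmetrically gives the diagonal entries -16, 0, 0.
So there are 1 negative, 2 zero pivots.
Hence Q is negative semidefinite.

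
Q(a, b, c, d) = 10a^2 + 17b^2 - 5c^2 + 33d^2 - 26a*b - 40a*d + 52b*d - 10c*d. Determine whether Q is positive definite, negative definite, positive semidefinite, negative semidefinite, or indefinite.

indefinite

The symmetric matrix is A = [[10, -13, 0, -20], [-13, 17, 0, 26], [0, 0, -5, -5], [-20, 26, -5, 33]].
Applying the same elementary operations to the rows and columns of A produces a congruent diagonal matrix with entries 10, 1/10, -5, -2.
So there are 2 positive, 2 negative pivots.
Hence Q is indefinite.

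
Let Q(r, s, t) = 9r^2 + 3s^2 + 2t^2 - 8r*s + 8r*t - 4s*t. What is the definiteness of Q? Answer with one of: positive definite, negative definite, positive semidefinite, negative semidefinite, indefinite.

Write A = [[9, -4, 4], [-4, 3, -2], [4, -2, 2]].
Congruent diagonalization of A (simultaneous row and column reduction) yields pivots 9, 11/9, 2/11.
That gives 3 positive pivots.
Hence Q is positive definite.

positive definite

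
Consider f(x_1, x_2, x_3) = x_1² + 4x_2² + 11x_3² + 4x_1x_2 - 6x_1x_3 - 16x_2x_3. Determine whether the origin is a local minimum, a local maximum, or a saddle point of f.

saddle point

The Hessian at the origin is H = [[2, 4, -6], [4, 8, -16], [-6, -16, 22]].
H is indefinite, so the origin is a saddle point.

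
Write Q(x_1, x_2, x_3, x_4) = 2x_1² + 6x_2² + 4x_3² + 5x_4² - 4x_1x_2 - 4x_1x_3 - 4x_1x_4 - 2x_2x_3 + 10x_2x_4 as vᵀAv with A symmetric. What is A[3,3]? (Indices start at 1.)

4

The coefficient of x_3² in Q is 4, and that is exactly A[3,3].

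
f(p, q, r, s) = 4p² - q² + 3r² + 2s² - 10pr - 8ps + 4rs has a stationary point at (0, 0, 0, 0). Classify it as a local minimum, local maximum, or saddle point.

saddle point

The Hessian at the origin is H = [[8, 0, -10, -8], [0, -2, 0, 0], [-10, 0, 6, 4], [-8, 0, 4, 4]].
Congruent diagonalization of H (simultaneous row and column reduction) yields pivots 8, -2, -13/2, 20/13.
That gives 2 positive, 2 negative pivots.
H is indefinite, so the origin is a saddle point.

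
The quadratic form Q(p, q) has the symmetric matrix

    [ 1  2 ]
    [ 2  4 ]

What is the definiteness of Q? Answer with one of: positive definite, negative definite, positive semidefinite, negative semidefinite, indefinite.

positive semidefinite

For the 2×2 matrix [[1, 2], [2, 4]]: det = 1·4 − (2)² = 0, trace = 5.
det = 0 so one eigenvalue is zero; the form is semidefinite with the sign of the trace.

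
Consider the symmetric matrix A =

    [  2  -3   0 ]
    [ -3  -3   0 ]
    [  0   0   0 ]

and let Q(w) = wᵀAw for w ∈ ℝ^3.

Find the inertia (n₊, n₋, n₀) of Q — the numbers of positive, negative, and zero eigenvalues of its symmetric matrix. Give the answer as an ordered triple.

(1, 1, 1)

Applying the same elementary operations to the rows and columns of A produces a congruent diagonal matrix with entries 2, -15/2, 0.
That gives 1 positive, 1 negative, 1 zero pivots.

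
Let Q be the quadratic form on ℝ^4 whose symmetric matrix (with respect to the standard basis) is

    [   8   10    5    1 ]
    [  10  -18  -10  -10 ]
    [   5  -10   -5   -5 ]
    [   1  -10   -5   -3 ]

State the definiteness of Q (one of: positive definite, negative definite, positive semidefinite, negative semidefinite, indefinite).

indefinite

Symmetric row and column elimination reduces A to a congruent diagonal form with pivots 8, -61/2, 65/122, 10/13.
That gives 3 positive, 1 negative pivots.
Hence Q is indefinite.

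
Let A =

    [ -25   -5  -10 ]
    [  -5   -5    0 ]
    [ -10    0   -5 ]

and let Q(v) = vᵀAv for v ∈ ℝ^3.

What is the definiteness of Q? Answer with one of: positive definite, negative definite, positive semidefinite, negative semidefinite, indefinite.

Applying the same elementary operations to the rows and columns of A produces a congruent diagonal matrix with entries -25, -4, 0.
Counting signs: 2 negative, 1 zero.
Hence Q is negative semidefinite.

negative semidefinite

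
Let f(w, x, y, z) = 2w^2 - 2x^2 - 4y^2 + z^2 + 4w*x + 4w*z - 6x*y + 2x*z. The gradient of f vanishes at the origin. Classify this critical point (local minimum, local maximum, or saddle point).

The Hessian at the origin is H = [[4, 4, 0, 4], [4, -4, -6, 2], [0, -6, -8, 0], [4, 2, 0, 2]].
Row-reducing H symmetrically gives the diagonal entries 4, -8, -7/2, -6/7.
Counting signs: 1 positive, 3 negative.
H is indefinite, so the origin is a saddle point.

saddle point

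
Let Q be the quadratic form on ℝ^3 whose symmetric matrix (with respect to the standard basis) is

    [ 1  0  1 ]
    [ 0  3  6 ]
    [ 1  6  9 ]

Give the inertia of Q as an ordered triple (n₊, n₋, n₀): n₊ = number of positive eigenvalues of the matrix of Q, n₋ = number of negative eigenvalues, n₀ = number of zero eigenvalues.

(2, 1, 0)

Row-reducing A symmetrically gives the diagonal entries 1, 3, -4.
That gives 2 positive, 1 negative pivots.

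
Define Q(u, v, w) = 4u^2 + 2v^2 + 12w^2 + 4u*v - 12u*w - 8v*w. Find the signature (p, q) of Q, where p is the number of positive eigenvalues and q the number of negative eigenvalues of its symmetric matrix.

(3, 0)

Write A = [[4, 2, -6], [2, 2, -4], [-6, -4, 12]].
Congruent diagonalization of A (simultaneous row and column reduction) yields pivots 4, 1, 2.
Counting signs: 3 positive.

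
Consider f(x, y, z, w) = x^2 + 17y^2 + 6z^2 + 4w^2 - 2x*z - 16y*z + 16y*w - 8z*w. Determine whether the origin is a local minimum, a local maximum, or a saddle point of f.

The Hessian at the origin is H = [[2, 0, -2, 0], [0, 34, -16, 16], [-2, -16, 12, -8], [0, 16, -8, 8]].
Row-reducing H symmetrically gives the diagonal entries 2, 34, 42/17, 8/21.
That gives 4 positive pivots.
H is positive definite, so the origin is a strict local minimum.

local minimum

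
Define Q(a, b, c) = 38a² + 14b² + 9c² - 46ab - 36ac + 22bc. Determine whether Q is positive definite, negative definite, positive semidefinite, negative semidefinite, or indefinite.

The symmetric matrix is A = [[38, -23, -18], [-23, 14, 11], [-18, 11, 9]].
Row-reducing A symmetrically gives the diagonal entries 38, 3/38, 1/3.
So there are 3 positive pivots.
Hence Q is positive definite.

positive definite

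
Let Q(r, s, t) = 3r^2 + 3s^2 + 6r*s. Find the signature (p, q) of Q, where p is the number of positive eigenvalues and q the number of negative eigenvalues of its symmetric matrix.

The symmetric matrix is A = [[3, 3, 0], [3, 3, 0], [0, 0, 0]].
Applying the same elementary operations to the rows and columns of A produces a congruent diagonal matrix with entries 3, 0, 0.
So there are 1 positive, 2 zero pivots.

(1, 0)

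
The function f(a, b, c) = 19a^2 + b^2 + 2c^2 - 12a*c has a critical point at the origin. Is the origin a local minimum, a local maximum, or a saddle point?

local minimum

The Hessian at the origin is H = [[38, 0, -12], [0, 2, 0], [-12, 0, 4]].
Applying the same elementary operations to the rows and columns of H produces a congruent diagonal matrix with entries 38, 2, 4/19.
So there are 3 positive pivots.
H is positive definite, so the origin is a strict local minimum.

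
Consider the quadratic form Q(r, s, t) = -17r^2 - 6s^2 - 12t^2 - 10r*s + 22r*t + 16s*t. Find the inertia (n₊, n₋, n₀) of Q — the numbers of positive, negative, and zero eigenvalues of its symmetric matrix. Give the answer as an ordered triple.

Write A = [[-17, -5, 11], [-5, -6, 8], [11, 8, -12]].
Symmetric row and column elimination reduces A to a congruent diagonal form with pivots -17, -77/17, 10/77.
So there are 1 positive, 2 negative pivots.

(1, 2, 0)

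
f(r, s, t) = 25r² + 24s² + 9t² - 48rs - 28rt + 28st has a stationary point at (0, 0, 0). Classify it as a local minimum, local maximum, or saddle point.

local minimum

The Hessian at the origin is H = [[50, -48, -28], [-48, 48, 28], [-28, 28, 18]].
Congruent diagonalization of H (simultaneous row and column reduction) yields pivots 50, 48/25, 5/3.
Counting signs: 3 positive.
H is positive definite, so the origin is a strict local minimum.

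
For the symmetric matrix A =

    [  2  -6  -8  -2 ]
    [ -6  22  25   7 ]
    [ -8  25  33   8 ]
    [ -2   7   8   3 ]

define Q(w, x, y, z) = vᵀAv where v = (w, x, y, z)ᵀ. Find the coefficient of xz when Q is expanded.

The coefficient of xz is A[2,4] + A[4,2] = 2·7 = 14.

14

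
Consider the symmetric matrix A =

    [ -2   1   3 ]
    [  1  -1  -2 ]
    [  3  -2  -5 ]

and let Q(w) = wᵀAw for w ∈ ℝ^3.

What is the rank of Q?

2

Congruent diagonalization of A (simultaneous row and column reduction) yields pivots -2, -1/2, 0.
That gives 2 negative, 1 zero pivots.
The rank is the number of nonzero pivots: 2.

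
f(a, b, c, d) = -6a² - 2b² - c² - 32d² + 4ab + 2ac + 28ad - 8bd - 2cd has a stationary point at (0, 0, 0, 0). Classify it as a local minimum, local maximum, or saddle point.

The Hessian at the origin is H = [[-12, 4, 2, 28], [4, -4, 0, -8], [2, 0, -2, -2], [28, -8, -2, -64]].
An LDLᵀ factorisation of H has diagonal entries -12, -8/3, -3/2, 8.
So there are 1 positive, 3 negative pivots.
H is indefinite, so the origin is a saddle point.

saddle point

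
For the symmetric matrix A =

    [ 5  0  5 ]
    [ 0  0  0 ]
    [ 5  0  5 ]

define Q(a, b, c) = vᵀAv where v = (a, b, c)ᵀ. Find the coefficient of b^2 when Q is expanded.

0

The coefficient of b^2 is the diagonal entry A[2,2] = 0.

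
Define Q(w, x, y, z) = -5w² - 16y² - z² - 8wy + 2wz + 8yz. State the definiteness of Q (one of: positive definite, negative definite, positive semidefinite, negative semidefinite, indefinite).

negative semidefinite

The associated matrix is A = [[-5, 0, -4, 1], [0, 0, 0, 0], [-4, 0, -16, 4], [1, 0, 4, -1]].
Congruent diagonalization of A (simultaneous row and column reduction) yields pivots -5, 0, -64/5, 0.
So there are 2 negative, 2 zero pivots.
Hence Q is negative semidefinite.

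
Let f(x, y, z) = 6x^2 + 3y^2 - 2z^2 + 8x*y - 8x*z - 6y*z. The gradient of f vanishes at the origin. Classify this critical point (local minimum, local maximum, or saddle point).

saddle point

The Hessian at the origin is H = [[12, 8, -8], [8, 6, -6], [-8, -6, -4]].
Row-reducing H symmetrically gives the diagonal entries 12, 2/3, -10.
Counting signs: 2 positive, 1 negative.
H is indefinite, so the origin is a saddle point.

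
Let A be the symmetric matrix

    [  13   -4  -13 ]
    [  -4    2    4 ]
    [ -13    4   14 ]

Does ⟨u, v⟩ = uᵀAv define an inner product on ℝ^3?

Leading principal minors: Δ_1 = 13, Δ_2 = 10, Δ_3 = 10.
All leading principal minors are positive, so by Sylvester's criterion Q is positive definite.
⟨·,·⟩ is an inner product exactly when A is positive definite.

yes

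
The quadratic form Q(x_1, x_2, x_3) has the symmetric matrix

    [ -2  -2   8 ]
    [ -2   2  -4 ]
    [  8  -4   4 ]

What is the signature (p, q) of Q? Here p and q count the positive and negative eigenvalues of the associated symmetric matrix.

(1, 1)

Applying the same elementary operations to the rows and columns of A produces a congruent diagonal matrix with entries -2, 4, 0.
That gives 1 positive, 1 negative, 1 zero pivots.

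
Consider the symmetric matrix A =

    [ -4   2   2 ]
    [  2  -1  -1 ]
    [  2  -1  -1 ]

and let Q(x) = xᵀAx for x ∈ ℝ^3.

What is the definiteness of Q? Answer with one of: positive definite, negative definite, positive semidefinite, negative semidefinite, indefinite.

Row-reducing A symmetrically gives the diagonal entries -4, 0, 0.
So there are 1 negative, 2 zero pivots.
Hence Q is negative semidefinite.

negative semidefinite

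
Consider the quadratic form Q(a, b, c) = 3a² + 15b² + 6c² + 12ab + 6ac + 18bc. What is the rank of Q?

2

Write A = [[3, 6, 3], [6, 15, 9], [3, 9, 6]].
Applying the same elementary operations to the rows and columns of A produces a congruent diagonal matrix with entries 3, 3, 0.
That gives 2 positive, 1 zero pivots.
The rank is the number of nonzero pivots: 2.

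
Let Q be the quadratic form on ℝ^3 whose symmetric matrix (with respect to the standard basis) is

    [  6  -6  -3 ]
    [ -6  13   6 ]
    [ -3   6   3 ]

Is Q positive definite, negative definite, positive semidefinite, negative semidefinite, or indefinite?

positive definite

Row-reducing A symmetrically gives the diagonal entries 6, 7, 3/14.
So there are 3 positive pivots.
Hence Q is positive definite.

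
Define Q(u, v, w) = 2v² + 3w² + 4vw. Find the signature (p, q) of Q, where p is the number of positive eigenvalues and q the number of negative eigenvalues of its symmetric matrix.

The symmetric matrix is A = [[0, 0, 0], [0, 2, 2], [0, 2, 3]].
Applying the same elementary operations to the rows and columns of A produces a congruent diagonal matrix with entries 0, 2, 1.
So there are 2 positive, 1 zero pivots.

(2, 0)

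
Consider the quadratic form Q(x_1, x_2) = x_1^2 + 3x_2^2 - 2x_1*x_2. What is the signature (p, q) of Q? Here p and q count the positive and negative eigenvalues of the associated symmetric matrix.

(2, 0)

Write A = [[1, -1], [-1, 3]].
Applying the same elementary operations to the rows and columns of A produces a congruent diagonal matrix with entries 1, 2.
Counting signs: 2 positive.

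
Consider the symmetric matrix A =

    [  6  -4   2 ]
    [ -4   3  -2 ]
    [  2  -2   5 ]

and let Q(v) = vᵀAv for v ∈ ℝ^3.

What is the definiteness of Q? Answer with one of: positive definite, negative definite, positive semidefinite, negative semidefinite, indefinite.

An LDLᵀ factorisation of A has diagonal entries 6, 1/3, 3.
That gives 3 positive pivots.
Hence Q is positive definite.

positive definite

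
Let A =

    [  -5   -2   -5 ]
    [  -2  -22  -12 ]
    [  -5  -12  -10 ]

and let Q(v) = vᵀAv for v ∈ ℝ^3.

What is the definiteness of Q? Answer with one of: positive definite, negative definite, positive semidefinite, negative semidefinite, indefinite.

Leading principal minors: Δ_1 = -5, Δ_2 = 106, Δ_3 = -30.
The signs alternate starting with Δ_1 < 0, so by Sylvester's criterion Q is negative definite.

negative definite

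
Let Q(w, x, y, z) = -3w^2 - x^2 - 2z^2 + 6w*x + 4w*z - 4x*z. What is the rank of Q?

The symmetric matrix is A = [[-3, 3, 0, 2], [3, -1, 0, -2], [0, 0, 0, 0], [2, -2, 0, -2]].
Row-reducing A symmetrically gives the diagonal entries -3, 2, 0, -2/3.
So there are 1 positive, 2 negative, 1 zero pivots.
The rank is the number of nonzero pivots: 3.

3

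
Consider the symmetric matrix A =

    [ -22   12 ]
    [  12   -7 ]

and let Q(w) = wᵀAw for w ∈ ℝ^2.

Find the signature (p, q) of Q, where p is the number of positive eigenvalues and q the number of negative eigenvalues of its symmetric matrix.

Congruent diagonalization of A (simultaneous row and column reduction) yields pivots -22, -5/11.
That gives 2 negative pivots.

(0, 2)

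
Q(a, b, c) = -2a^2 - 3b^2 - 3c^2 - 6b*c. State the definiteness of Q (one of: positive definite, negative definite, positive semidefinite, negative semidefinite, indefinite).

The symmetric matrix is A = [[-2, 0, 0], [0, -3, -3], [0, -3, -3]].
Symmetric row and column elimination reduces A to a congruent diagonal form with pivots -2, -3, 0.
That gives 2 negative, 1 zero pivots.
Hence Q is negative semidefinite.

negative semidefinite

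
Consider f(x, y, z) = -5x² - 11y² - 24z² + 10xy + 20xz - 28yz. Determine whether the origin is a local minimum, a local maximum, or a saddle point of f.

local maximum

The Hessian at the origin is H = [[-10, 10, 20], [10, -22, -28], [20, -28, -48]].
Row-reducing H symmetrically gives the diagonal entries -10, -12, -8/3.
So there are 3 negative pivots.
H is negative definite, so the origin is a strict local maximum.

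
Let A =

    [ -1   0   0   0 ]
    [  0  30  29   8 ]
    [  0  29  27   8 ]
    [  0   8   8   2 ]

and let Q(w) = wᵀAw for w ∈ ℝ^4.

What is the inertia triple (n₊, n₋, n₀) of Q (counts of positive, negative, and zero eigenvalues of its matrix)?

(1, 3, 0)

Row-reducing A symmetrically gives the diagonal entries -1, 30, -31/30, -2/31.
Counting signs: 1 positive, 3 negative.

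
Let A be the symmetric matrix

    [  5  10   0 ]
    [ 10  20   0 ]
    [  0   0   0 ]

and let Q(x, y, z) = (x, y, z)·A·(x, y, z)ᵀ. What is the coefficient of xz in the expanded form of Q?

The coefficient of xz is A[1,3] + A[3,1] = 2·0 = 0.

0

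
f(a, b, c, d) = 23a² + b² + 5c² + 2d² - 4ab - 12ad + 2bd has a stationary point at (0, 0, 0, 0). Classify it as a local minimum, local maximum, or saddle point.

local minimum

The Hessian at the origin is H = [[46, -4, 0, -12], [-4, 2, 0, 2], [0, 0, 10, 0], [-12, 2, 0, 4]].
Congruent diagonalization of H (simultaneous row and column reduction) yields pivots 46, 38/23, 10, 6/19.
So there are 4 positive pivots.
H is positive definite, so the origin is a strict local minimum.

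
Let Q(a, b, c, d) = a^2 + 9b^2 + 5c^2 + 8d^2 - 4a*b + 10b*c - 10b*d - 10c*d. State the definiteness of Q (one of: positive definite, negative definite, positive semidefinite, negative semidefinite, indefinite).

positive semidefinite

Write A = [[1, -2, 0, 0], [-2, 9, 5, -5], [0, 5, 5, -5], [0, -5, -5, 8]].
Row-reducing A symmetrically gives the diagonal entries 1, 5, 0, 3.
So there are 3 positive, 1 zero pivots.
Hence Q is positive semidefinite.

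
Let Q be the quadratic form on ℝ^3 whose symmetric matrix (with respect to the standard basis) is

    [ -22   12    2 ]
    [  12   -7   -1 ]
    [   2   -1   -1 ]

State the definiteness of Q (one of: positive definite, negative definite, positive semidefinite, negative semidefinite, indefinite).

Leading principal minors: Δ_1 = -22, Δ_2 = 10, Δ_3 = -8.
The signs alternate starting with Δ_1 < 0, so by Sylvester's criterion Q is negative definite.

negative definite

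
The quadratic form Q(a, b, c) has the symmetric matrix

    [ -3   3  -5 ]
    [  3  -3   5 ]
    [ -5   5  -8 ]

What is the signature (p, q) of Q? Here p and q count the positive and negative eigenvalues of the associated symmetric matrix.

Congruent diagonalization of A (simultaneous row and column reduction) yields pivots -3, 0, 1/3.
Counting signs: 1 positive, 1 negative, 1 zero.

(1, 1)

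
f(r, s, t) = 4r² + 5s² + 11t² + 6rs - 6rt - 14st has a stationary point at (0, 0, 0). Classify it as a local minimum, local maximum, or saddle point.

local minimum

The Hessian at the origin is H = [[8, 6, -6], [6, 10, -14], [-6, -14, 22]].
An LDLᵀ factorisation of H has diagonal entries 8, 11/2, 12/11.
Counting signs: 3 positive.
H is positive definite, so the origin is a strict local minimum.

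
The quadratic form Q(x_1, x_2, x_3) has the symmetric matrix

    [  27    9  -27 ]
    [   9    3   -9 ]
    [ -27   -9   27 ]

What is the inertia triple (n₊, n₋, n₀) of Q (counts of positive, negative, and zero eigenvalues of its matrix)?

Symmetric row and column elimination reduces A to a congruent diagonal form with pivots 27, 0, 0.
That gives 1 positive, 2 zero pivots.

(1, 0, 2)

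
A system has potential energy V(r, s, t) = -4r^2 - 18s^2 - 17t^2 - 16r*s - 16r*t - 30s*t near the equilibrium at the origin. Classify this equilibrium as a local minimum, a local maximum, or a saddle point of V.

local maximum

The Hessian at the origin is H = [[-8, -16, -16], [-16, -36, -30], [-16, -30, -34]].
Congruent diagonalization of H (simultaneous row and column reduction) yields pivots -8, -4, -1.
So there are 3 negative pivots.
H is negative definite, so the origin is a strict local maximum.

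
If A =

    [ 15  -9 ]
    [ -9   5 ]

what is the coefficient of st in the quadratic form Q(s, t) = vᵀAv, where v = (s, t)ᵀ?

The coefficient of st is A[1,2] + A[2,1] = 2·(-9) = -18.

-18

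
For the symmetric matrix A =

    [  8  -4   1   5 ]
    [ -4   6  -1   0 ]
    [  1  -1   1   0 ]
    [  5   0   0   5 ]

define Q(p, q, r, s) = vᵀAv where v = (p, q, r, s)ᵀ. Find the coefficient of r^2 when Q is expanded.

1

The coefficient of r^2 is the diagonal entry A[3,3] = 1.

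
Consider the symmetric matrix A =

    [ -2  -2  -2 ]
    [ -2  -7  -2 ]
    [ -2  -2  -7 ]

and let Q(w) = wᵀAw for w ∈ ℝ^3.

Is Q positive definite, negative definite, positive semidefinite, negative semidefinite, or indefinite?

negative definite

Row-reducing A symmetrically gives the diagonal entries -2, -5, -5.
So there are 3 negative pivots.
Hence Q is negative definite.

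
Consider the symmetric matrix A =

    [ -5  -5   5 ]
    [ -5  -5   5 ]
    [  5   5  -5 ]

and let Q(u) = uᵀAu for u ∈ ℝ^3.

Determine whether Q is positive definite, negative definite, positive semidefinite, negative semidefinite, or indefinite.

negative semidefinite

Symmetric row and column elimination reduces A to a congruent diagonal form with pivots -5, 0, 0.
That gives 1 negative, 2 zero pivots.
Hence Q is negative semidefinite.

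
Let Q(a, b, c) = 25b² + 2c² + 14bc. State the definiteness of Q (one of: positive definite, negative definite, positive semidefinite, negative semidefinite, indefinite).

positive semidefinite

Write A = [[0, 0, 0], [0, 25, 7], [0, 7, 2]].
Applying the same elementary operations to the rows and columns of A produces a congruent diagonal matrix with entries 0, 25, 1/25.
So there are 2 positive, 1 zero pivots.
Hence Q is positive semidefinite.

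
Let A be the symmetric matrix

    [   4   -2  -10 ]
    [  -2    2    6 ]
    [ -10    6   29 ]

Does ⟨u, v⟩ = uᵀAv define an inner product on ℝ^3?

yes

Congruent diagonalization of A (simultaneous row and column reduction) yields pivots 4, 1, 3.
That gives 3 positive pivots.
Hence Q is positive definite.
⟨·,·⟩ is an inner product exactly when A is positive definite.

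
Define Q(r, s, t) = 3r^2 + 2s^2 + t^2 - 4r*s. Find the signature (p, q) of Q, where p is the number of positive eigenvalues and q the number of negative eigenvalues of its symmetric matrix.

Write A = [[3, -2, 0], [-2, 2, 0], [0, 0, 1]].
Congruent diagonalization of A (simultaneous row and column reduction) yields pivots 3, 2/3, 1.
Counting signs: 3 positive.

(3, 0)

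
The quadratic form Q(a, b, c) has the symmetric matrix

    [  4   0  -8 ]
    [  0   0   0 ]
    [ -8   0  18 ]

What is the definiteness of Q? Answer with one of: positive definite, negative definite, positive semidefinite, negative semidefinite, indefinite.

positive semidefinite

Congruent diagonalization of A (simultaneous row and column reduction) yields pivots 4, 0, 2.
That gives 2 positive, 1 zero pivots.
Hence Q is positive semidefinite.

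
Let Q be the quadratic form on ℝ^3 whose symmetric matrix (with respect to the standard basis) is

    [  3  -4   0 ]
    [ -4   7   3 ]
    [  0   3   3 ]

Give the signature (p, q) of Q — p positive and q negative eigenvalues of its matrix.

An LDLᵀ factorisation of A has diagonal entries 3, 5/3, -12/5.
Counting signs: 2 positive, 1 negative.

(2, 1)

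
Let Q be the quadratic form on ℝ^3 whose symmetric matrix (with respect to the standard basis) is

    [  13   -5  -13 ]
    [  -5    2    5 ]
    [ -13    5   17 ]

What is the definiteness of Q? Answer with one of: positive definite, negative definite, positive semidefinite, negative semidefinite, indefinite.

Leading principal minors: Δ_1 = 13, Δ_2 = 1, Δ_3 = 4.
All leading principal minors are positive, so by Sylvester's criterion Q is positive definite.

positive definite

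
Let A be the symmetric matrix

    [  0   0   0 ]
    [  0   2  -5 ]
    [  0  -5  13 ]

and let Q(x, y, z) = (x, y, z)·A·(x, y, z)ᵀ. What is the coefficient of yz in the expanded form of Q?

-10

The coefficient of yz is A[2,3] + A[3,2] = 2·(-5) = -10.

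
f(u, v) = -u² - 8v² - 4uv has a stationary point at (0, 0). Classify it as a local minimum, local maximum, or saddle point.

local maximum

The Hessian at the origin is H = [[-2, -4], [-4, -16]].
det H = -2·-16 − (-4)² = 16 > 0 and H[1,1] = -2 < 0, so H is negative definite.
Therefore the origin is a local maximum.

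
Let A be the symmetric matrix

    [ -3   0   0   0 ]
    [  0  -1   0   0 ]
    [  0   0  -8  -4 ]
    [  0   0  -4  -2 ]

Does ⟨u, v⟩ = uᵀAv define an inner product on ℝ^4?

no

Symmetric row and column elimination reduces A to a congruent diagonal form with pivots -3, -1, -8, 0.
Counting signs: 3 negative, 1 zero.
Hence Q is negative semidefinite.
⟨·,·⟩ is an inner product exactly when A is positive definite.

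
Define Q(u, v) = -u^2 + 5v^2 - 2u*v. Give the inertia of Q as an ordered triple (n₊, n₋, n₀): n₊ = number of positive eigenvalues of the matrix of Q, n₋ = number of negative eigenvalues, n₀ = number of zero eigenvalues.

(1, 1, 0)

The associated matrix is A = [[-1, -1], [-1, 5]].
Congruent diagonalization of A (simultaneous row and column reduction) yields pivots -1, 6.
Counting signs: 1 positive, 1 negative.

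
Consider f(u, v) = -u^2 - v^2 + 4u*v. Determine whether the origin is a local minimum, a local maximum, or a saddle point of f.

saddle point

The Hessian at the origin is H = [[-2, 4], [4, -2]].
det H = -2·-2 − (4)² = -12 < 0, so H is indefinite.
Therefore the origin is a saddle point.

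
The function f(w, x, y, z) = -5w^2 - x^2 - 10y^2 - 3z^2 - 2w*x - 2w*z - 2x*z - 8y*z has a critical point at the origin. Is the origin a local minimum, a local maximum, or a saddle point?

local maximum

The Hessian at the origin is H = [[-10, -2, 0, -2], [-2, -2, 0, -2], [0, 0, -20, -8], [-2, -2, -8, -6]].
Congruent diagonalization of H (simultaneous row and column reduction) yields pivots -10, -8/5, -20, -4/5.
Counting signs: 4 negative.
H is negative definite, so the origin is a strict local maximum.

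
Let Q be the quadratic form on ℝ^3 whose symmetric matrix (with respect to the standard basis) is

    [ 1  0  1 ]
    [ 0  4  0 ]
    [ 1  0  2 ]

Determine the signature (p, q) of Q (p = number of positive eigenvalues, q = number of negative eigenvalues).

Symmetric row and column elimination reduces A to a congruent diagonal form with pivots 1, 4, 1.
So there are 3 positive pivots.

(3, 0)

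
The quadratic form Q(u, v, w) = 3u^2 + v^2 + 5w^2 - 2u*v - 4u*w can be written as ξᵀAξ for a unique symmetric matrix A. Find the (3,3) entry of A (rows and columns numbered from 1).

5

The coefficient of w^2 in Q is 5, and that is exactly A[3,3].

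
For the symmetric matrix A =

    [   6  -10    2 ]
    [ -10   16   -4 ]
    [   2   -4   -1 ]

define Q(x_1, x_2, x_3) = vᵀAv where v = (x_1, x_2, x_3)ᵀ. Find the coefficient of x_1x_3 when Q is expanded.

4

The coefficient of x_1x_3 is A[1,3] + A[3,1] = 2·2 = 4.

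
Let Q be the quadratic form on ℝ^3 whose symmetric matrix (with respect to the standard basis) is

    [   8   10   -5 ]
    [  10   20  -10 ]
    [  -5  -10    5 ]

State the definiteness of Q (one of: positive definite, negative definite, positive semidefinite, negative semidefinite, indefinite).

Congruent diagonalization of A (simultaneous row and column reduction) yields pivots 8, 15/2, 0.
That gives 2 positive, 1 zero pivots.
Hence Q is positive semidefinite.

positive semidefinite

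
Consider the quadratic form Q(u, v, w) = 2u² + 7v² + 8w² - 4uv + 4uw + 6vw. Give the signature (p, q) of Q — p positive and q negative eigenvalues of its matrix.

(3, 0)

The associated matrix is A = [[2, -2, 2], [-2, 7, 3], [2, 3, 8]].
Symmetric row and column elimination reduces A to a congruent diagonal form with pivots 2, 5, 1.
That gives 3 positive pivots.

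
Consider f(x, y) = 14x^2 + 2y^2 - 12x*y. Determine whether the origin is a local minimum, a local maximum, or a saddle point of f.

saddle point

The Hessian at the origin is H = [[28, -12], [-12, 4]].
det H = 28·4 − (-12)² = -32 < 0, so H is indefinite.
Therefore the origin is a saddle point.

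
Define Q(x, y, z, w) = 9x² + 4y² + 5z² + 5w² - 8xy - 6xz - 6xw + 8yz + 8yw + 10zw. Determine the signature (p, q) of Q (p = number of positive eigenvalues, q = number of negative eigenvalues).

(3, 0)

The symmetric matrix is A = [[9, -4, -3, -3], [-4, 4, 4, 4], [-3, 4, 5, 5], [-3, 4, 5, 5]].
Congruent diagonalization of A (simultaneous row and column reduction) yields pivots 9, 20/9, 4/5, 0.
So there are 3 positive, 1 zero pivots.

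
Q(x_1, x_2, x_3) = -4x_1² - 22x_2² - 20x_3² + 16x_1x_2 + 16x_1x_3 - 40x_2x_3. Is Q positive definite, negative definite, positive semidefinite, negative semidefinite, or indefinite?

negative definite

The symmetric matrix of Q is A = [[-4, 8, 8], [8, -22, -20], [8, -20, -20]].
Leading principal minors: Δ_1 = -4, Δ_2 = 24, Δ_3 = -32.
The signs alternate starting with Δ_1 < 0, so by Sylvester's criterion Q is negative definite.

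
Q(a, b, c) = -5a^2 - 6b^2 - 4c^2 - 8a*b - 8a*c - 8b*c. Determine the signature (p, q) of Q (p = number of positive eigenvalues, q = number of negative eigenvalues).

The associated matrix is A = [[-5, -4, -4], [-4, -6, -4], [-4, -4, -4]].
An LDLᵀ factorisation of A has diagonal entries -5, -14/5, -4/7.
Counting signs: 3 negative.

(0, 3)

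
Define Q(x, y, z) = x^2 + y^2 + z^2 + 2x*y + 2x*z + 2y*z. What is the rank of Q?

Write A = [[1, 1, 1], [1, 1, 1], [1, 1, 1]].
Symmetric row and column elimination reduces A to a congruent diagonal form with pivots 1, 0, 0.
So there are 1 positive, 2 zero pivots.
The rank is the number of nonzero pivots: 1.

1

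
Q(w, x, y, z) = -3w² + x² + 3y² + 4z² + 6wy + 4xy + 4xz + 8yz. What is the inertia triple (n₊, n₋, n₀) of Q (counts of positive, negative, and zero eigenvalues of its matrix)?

The symmetric matrix is A = [[-3, 0, 3, 0], [0, 1, 2, 2], [3, 2, 3, 4], [0, 2, 4, 4]].
Applying the same elementary operations to the rows and columns of A produces a congruent diagonal matrix with entries -3, 1, 2, 0.
Counting signs: 2 positive, 1 negative, 1 zero.

(2, 1, 1)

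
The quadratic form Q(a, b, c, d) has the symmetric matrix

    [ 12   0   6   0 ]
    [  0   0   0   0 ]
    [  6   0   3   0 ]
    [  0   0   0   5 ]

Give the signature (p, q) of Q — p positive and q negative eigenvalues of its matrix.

(2, 0)

Congruent diagonalization of A (simultaneous row and column reduction) yields pivots 12, 0, 0, 5.
Counting signs: 2 positive, 2 zero.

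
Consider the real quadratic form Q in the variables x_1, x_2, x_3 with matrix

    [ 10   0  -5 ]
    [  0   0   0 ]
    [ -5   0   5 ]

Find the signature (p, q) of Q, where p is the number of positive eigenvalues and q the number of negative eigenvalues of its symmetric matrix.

(2, 0)

Congruent diagonalization of A (simultaneous row and column reduction) yields pivots 10, 0, 5/2.
So there are 2 positive, 1 zero pivots.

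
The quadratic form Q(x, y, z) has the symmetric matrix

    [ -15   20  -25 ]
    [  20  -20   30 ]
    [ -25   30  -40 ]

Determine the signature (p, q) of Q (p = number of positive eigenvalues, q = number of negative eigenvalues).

Symmetric row and column elimination reduces A to a congruent diagonal form with pivots -15, 20/3, 0.
That gives 1 positive, 1 negative, 1 zero pivots.

(1, 1)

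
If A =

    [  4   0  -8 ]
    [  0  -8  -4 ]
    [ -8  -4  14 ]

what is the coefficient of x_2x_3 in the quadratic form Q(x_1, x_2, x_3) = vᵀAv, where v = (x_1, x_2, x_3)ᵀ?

-8

The coefficient of x_2x_3 is A[2,3] + A[3,2] = 2·(-4) = -8.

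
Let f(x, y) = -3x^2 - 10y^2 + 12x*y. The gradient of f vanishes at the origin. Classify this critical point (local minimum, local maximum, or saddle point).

The Hessian at the origin is H = [[-6, 12], [12, -20]].
det H = -6·-20 − (12)² = -24 < 0, so H is indefinite.
Therefore the origin is a saddle point.

saddle point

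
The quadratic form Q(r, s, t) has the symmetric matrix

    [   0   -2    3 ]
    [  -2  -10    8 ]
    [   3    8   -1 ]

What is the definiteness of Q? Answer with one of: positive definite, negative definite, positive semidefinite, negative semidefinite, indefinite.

indefinite

A is congruent to a diagonal matrix with 2 positive, 1 negative and 0 zero entries, so Q is indefinite.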